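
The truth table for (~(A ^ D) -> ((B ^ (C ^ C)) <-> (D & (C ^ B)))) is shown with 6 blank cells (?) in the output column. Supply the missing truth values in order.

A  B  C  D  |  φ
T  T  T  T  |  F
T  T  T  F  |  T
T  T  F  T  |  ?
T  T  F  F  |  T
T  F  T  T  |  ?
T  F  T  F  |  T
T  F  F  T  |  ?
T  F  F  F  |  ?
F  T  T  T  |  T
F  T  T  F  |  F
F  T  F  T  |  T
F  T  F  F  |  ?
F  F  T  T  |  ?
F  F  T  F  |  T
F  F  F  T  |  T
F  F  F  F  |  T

Row A=T, B=T, C=F, D=T: ~(A ^ D) = T, ((B ^ (C ^ C)) <-> (D & (C ^ B))) = T, so the formula = T.
Row A=T, B=F, C=T, D=T: ~(A ^ D) = T, ((B ^ (C ^ C)) <-> (D & (C ^ B))) = F, so the formula = F.
Row A=T, B=F, C=F, D=T: ~(A ^ D) = T, ((B ^ (C ^ C)) <-> (D & (C ^ B))) = T, so the formula = T.
Row A=T, B=F, C=F, D=F: ~(A ^ D) = F, ((B ^ (C ^ C)) <-> (D & (C ^ B))) = T, so the formula = T.
Row A=F, B=T, C=F, D=F: ~(A ^ D) = T, ((B ^ (C ^ C)) <-> (D & (C ^ B))) = F, so the formula = F.
Row A=F, B=F, C=T, D=T: ~(A ^ D) = F, ((B ^ (C ^ C)) <-> (D & (C ^ B))) = F, so the formula = T.

T, F, T, T, F, T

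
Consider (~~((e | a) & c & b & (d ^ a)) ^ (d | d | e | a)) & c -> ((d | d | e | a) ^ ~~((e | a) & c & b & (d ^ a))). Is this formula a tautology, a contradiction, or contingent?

a  b  c  d  e  |  φ
1  1  1  1  1  |  1
1  1  1  1  0  |  1
1  1  1  0  1  |  1
1  1  1  0  0  |  1
1  1  0  1  1  |  1
1  1  0  1  0  |  1
1  1  0  0  1  |  1
1  1  0  0  0  |  1
1  0  1  1  1  |  1
1  0  1  1  0  |  1
1  0  1  0  1  |  1
1  0  1  0  0  |  1
1  0  0  1  1  |  1
1  0  0  1  0  |  1
1  0  0  0  1  |  1
1  0  0  0  0  |  1
0  1  1  1  1  |  1
0  1  1  1  0  |  1
0  1  1  0  1  |  1
0  1  1  0  0  |  1
0  1  0  1  1  |  1
0  1  0  1  0  |  1
0  1  0  0  1  |  1
0  1  0  0  0  |  1
0  0  1  1  1  |  1
0  0  1  1  0  |  1
0  0  1  0  1  |  1
0  0  1  0  0  |  1
0  0  0  1  1  |  1
0  0  0  1  0  |  1
0  0  0  0  1  |  1
0  0  0  0  0  |  1
Every row is 1, so the formula is a tautology.

tautology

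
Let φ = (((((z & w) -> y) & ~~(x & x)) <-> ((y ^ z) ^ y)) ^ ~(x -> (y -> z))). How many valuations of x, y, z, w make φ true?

x  y  z  w  |  (z & w)  ((z & w) -> y)  (x & x)  ~(x & x)  ~~(x & x)  (((z & w) -> y) & ~~(x & x))  (y ^ z)  ((y ^ z) ^ y)  (y -> z)  (x -> (y -> z))  ~(x -> (y -> z))  φ
0  0  0  0  |     0           1            0        1          0                   0                   0           0           1             1                0          1
0  0  0  1  |     0           1            0        1          0                   0                   0           0           1             1                0          1
0  0  1  0  |     0           1            0        1          0                   0                   1           1           1             1                0          0
0  0  1  1  |     1           0            0        1          0                   0                   1           1           1             1                0          0
0  1  0  0  |     0           1            0        1          0                   0                   1           0           0             1                0          1
0  1  0  1  |     0           1            0        1          0                   0                   1           0           0             1                0          1
0  1  1  0  |     0           1            0        1          0                   0                   0           1           1             1                0          0
0  1  1  1  |     1           1            0        1          0                   0                   0           1           1             1                0          0
1  0  0  0  |     0           1            1        0          1                   1                   0           0           1             1                0          0
1  0  0  1  |     0           1            1        0          1                   1                   0           0           1             1                0          0
1  0  1  0  |     0           1            1        0          1                   1                   1           1           1             1                0          1
1  0  1  1  |     1           0            1        0          1                   0                   1           1           1             1                0          0
1  1  0  0  |     0           1            1        0          1                   1                   1           0           0             0                1          1
1  1  0  1  |     0           1            1        0          1                   1                   1           0           0             0                1          1
1  1  1  0  |     0           1            1        0          1                   1                   0           1           1             1                0          1
1  1  1  1  |     1           1            1        0          1                   1                   0           1           1             1                0          1
The formula is true on 9 of the 16 rows.

9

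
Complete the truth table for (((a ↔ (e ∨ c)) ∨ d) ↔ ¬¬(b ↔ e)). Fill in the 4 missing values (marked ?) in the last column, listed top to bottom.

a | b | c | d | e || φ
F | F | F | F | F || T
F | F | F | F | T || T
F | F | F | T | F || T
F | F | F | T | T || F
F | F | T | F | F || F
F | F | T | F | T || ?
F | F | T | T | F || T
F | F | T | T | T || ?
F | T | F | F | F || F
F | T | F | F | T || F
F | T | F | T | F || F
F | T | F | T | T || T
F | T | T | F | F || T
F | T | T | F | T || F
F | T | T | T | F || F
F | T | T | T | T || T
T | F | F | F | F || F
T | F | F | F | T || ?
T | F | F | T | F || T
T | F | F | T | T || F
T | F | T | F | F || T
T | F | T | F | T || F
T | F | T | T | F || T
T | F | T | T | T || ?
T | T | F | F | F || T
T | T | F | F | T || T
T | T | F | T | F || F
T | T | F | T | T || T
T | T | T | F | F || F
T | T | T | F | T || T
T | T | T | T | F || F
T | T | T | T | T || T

Row a=F, b=F, c=T, d=F, e=T: ((a ↔ (e ∨ c)) ∨ d) = F, ¬¬(b ↔ e) = F, so the formula = T.
Row a=F, b=F, c=T, d=T, e=T: ((a ↔ (e ∨ c)) ∨ d) = T, ¬¬(b ↔ e) = F, so the formula = F.
Row a=T, b=F, c=F, d=F, e=T: ((a ↔ (e ∨ c)) ∨ d) = T, ¬¬(b ↔ e) = F, so the formula = F.
Row a=T, b=F, c=T, d=T, e=T: ((a ↔ (e ∨ c)) ∨ d) = T, ¬¬(b ↔ e) = F, so the formula = F.

T, F, F, F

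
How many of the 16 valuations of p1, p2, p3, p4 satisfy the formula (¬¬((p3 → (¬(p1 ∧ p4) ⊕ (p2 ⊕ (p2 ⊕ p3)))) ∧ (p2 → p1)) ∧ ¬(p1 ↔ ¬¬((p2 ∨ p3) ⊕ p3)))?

4

p1  p2  p3  p4  |  φ
T   T   T   T   |  T
T   T   T   F   |  F
T   T   F   T   |  F
T   T   F   F   |  F
T   F   T   T   |  T
T   F   T   F   |  F
T   F   F   T   |  T
T   F   F   F   |  T
F   T   T   T   |  F
F   T   T   F   |  F
F   T   F   T   |  F
F   T   F   F   |  F
F   F   T   T   |  F
F   F   T   F   |  F
F   F   F   T   |  F
F   F   F   F   |  F
The formula is true on 4 of the 16 rows.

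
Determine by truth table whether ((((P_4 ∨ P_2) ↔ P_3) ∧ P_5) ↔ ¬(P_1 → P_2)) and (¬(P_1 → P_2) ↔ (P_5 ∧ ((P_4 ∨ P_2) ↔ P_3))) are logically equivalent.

P_1 | P_2 | P_3 | P_4 | P_5 || φ | ψ
 F  |  F  |  F  |  F  |  F  || T | T
 F  |  F  |  F  |  F  |  T  || F | F
 F  |  F  |  F  |  T  |  F  || T | T
 F  |  F  |  F  |  T  |  T  || T | T
 F  |  F  |  T  |  F  |  F  || T | T
 F  |  F  |  T  |  F  |  T  || T | T
 F  |  F  |  T  |  T  |  F  || T | T
 F  |  F  |  T  |  T  |  T  || F | F
 F  |  T  |  F  |  F  |  F  || T | T
 F  |  T  |  F  |  F  |  T  || T | T
 F  |  T  |  F  |  T  |  F  || T | T
 F  |  T  |  F  |  T  |  T  || T | T
 F  |  T  |  T  |  F  |  F  || T | T
 F  |  T  |  T  |  F  |  T  || F | F
 F  |  T  |  T  |  T  |  F  || T | T
 F  |  T  |  T  |  T  |  T  || F | F
 T  |  F  |  F  |  F  |  F  || F | F
 T  |  F  |  F  |  F  |  T  || T | T
 T  |  F  |  F  |  T  |  F  || F | F
 T  |  F  |  F  |  T  |  T  || F | F
 T  |  F  |  T  |  F  |  F  || F | F
 T  |  F  |  T  |  F  |  T  || F | F
 T  |  F  |  T  |  T  |  F  || F | F
 T  |  F  |  T  |  T  |  T  || T | T
 T  |  T  |  F  |  F  |  F  || T | T
 T  |  T  |  F  |  F  |  T  || T | T
 T  |  T  |  F  |  T  |  F  || T | T
 T  |  T  |  F  |  T  |  T  || T | T
 T  |  T  |  T  |  F  |  F  || T | T
 T  |  T  |  T  |  F  |  T  || F | F
 T  |  T  |  T  |  T  |  F  || T | T
 T  |  T  |  T  |  T  |  T  || F | F
The columns for φ and ψ agree on every row, so they are logically equivalent.

equivalent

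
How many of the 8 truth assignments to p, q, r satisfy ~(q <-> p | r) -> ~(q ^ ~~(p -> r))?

p  q  r     (p | r)  (q <-> (p | r))  ~(q <-> (p | r))  (p -> r)  ~(p -> r)  ~~(p -> r)  (q ^ ~~(p -> r))  ~(q ^ ~~(p -> r))  φ
F  F  F        F            T                F             T          F          T              T                  F          T
F  F  T        T            F                T             T          F          T              T                  F          F
F  T  F        F            F                T             T          F          T              F                  T          T
F  T  T        T            T                F             T          F          T              F                  T          T
T  F  F        T            F                T             F          T          F              F                  T          T
T  F  T        T            F                T             T          F          T              T                  F          F
T  T  F        T            T                F             F          T          F              T                  F          T
T  T  T        T            T                F             T          F          T              F                  T          T
The formula is true on 6 of the 8 rows.

6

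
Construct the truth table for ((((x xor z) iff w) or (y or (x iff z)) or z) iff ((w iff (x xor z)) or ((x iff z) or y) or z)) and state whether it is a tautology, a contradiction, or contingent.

  x      y      z      w    |  (x xor z)  ((x xor z) iff w)  (x iff z)  (y or (x iff z))  (w iff (x xor z))  ((x iff z) or y)    φ  
 True   True   True   True  |    False          False           True          True              False              True         True
 True   True   True  False  |    False           True           True          True               True              True         True
 True   True  False   True  |     True           True          False          True               True              True         True
 True   True  False  False  |     True          False          False          True              False              True         True
 True  False   True   True  |    False          False           True          True              False              True         True
 True  False   True  False  |    False           True           True          True               True              True         True
 True  False  False   True  |     True           True          False         False               True             False         True
 True  False  False  False  |     True          False          False         False              False             False         True
False   True   True   True  |     True           True          False          True               True              True         True
False   True   True  False  |     True          False          False          True              False              True         True
False   True  False   True  |    False          False           True          True              False              True         True
False   True  False  False  |    False           True           True          True               True              True         True
False  False   True   True  |     True           True          False         False               True             False         True
False  False   True  False  |     True          False          False         False              False             False         True
False  False  False   True  |    False          False           True          True              False              True         True
False  False  False  False  |    False           True           True          True               True              True         True
Every row is True, so the formula is a tautology.

tautology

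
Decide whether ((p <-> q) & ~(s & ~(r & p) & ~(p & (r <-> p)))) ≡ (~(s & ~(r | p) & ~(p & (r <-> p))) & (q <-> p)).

  p   |   q   |   r   |   s   ||   φ   |   ψ  
 True |  True |  True |  True ||  True |  True
 True |  True |  True | False ||  True |  True
 True |  True | False |  True || False |  True
 True |  True | False | False ||  True |  True
 True | False |  True |  True || False | False
 True | False |  True | False || False | False
 True | False | False |  True || False | False
 True | False | False | False || False | False
False |  True |  True |  True || False | False
False |  True |  True | False || False | False
False |  True | False |  True || False | False
False |  True | False | False || False | False
False | False |  True |  True || False |  True
False | False |  True | False ||  True |  True
False | False | False |  True || False | False
False | False | False | False ||  True |  True
The columns differ at p=True, q=True, r=False, s=True (φ=False, ψ=True), so they are not equivalent.

not equivalent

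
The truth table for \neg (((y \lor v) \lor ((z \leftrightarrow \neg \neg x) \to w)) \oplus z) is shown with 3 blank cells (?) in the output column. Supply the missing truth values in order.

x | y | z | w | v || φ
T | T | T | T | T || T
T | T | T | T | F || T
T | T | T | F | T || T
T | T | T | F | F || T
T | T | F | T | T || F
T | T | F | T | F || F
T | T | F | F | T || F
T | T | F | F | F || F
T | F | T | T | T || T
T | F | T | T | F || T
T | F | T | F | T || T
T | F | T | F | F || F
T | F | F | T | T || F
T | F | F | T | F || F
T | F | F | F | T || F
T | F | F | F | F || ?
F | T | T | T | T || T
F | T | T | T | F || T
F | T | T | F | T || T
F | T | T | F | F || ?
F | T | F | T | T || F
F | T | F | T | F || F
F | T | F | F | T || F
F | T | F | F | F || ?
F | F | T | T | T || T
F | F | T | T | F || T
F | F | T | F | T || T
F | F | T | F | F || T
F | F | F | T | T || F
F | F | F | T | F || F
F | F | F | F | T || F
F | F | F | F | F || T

Row x=T, y=F, z=F, w=F, v=F: ((y \lor v) \lor ((z \leftrightarrow \neg \neg x) \to w)) = T, (((y \lor v) \lor ((z \leftrightarrow \neg \neg x) \to w)) \oplus z) = T, so the formula = F.
Row x=F, y=T, z=T, w=F, v=F: ((y \lor v) \lor ((z \leftrightarrow \neg \neg x) \to w)) = T, (((y \lor v) \lor ((z \leftrightarrow \neg \neg x) \to w)) \oplus z) = F, so the formula = T.
Row x=F, y=T, z=F, w=F, v=F: ((y \lor v) \lor ((z \leftrightarrow \neg \neg x) \to w)) = T, (((y \lor v) \lor ((z \leftrightarrow \neg \neg x) \to w)) \oplus z) = T, so the formula = F.

F, T, F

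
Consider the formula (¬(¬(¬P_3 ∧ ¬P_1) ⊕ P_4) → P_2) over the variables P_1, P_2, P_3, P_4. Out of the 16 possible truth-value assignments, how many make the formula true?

12

P_1  P_2  P_3  P_4  |  φ
 1    1    1    1   |  1
 1    1    1    0   |  1
 1    1    0    1   |  1
 1    1    0    0   |  1
 1    0    1    1   |  0
 1    0    1    0   |  1
 1    0    0    1   |  0
 1    0    0    0   |  1
 0    1    1    1   |  1
 0    1    1    0   |  1
 0    1    0    1   |  1
 0    1    0    0   |  1
 0    0    1    1   |  0
 0    0    1    0   |  1
 0    0    0    1   |  1
 0    0    0    0   |  0
The formula is true on 12 of the 16 rows.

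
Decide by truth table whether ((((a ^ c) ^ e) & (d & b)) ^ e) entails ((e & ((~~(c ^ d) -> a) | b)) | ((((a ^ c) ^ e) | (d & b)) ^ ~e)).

a | b | c | d | e || φ | ψ
T | T | T | T | T || F | T
T | T | T | T | F || F | F
T | T | T | F | T || T | T
T | T | T | F | F || F | T
T | T | F | T | T || T | T
T | T | F | T | F || T | F
T | T | F | F | T || T | T
T | T | F | F | F || F | F
T | F | T | T | T || T | T
T | F | T | T | F || F | T
T | F | T | F | T || T | T
T | F | T | F | F || F | T
T | F | F | T | T || T | T
T | F | F | T | F || F | F
T | F | F | F | T || T | T
T | F | F | F | F || F | F
F | T | T | T | T || T | T
F | T | T | T | F || T | F
F | T | T | F | T || T | T
F | T | T | F | F || F | F
F | T | F | T | T || F | T
F | T | F | T | F || F | F
F | T | F | F | T || T | T
F | T | F | F | F || F | T
F | F | T | T | T || T | T
F | F | T | T | F || F | F
F | F | T | F | T || T | F
F | F | T | F | F || F | F
F | F | F | T | T || T | T
F | F | F | T | F || F | T
F | F | F | F | T || T | T
F | F | F | F | F || F | T
At a=T, b=T, c=F, d=T, e=F we have φ true but ψ false, so φ does not entail ψ.

no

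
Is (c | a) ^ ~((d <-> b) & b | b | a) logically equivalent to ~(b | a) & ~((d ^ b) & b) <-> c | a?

not equivalent

a  b  c  d  |  φ  ψ
1  1  1  1  |  1  0
1  1  1  0  |  1  0
1  1  0  1  |  1  0
1  1  0  0  |  1  0
1  0  1  1  |  1  0
1  0  1  0  |  1  0
1  0  0  1  |  1  0
1  0  0  0  |  1  0
0  1  1  1  |  1  0
0  1  1  0  |  1  0
0  1  0  1  |  0  1
0  1  0  0  |  0  1
0  0  1  1  |  0  1
0  0  1  0  |  0  1
0  0  0  1  |  1  0
0  0  0  0  |  1  0
The columns differ at a=1, b=1, c=1, d=1 (φ=1, ψ=0), so they are not equivalent.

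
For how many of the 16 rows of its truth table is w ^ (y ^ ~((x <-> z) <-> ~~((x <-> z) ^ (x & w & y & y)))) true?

x | y | z | w || φ
F | F | F | F || F
F | F | F | T || T
F | F | T | F || F
F | F | T | T || T
F | T | F | F || T
F | T | F | T || F
F | T | T | F || T
F | T | T | T || F
T | F | F | F || F
T | F | F | T || T
T | F | T | F || F
T | F | T | T || T
T | T | F | F || T
T | T | F | T || T
T | T | T | F || T
T | T | T | T || T
The formula is true on 10 of the 16 rows.

10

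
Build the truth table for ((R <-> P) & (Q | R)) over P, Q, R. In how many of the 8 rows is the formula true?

P  Q  R     ((R <-> P) & (Q | R))
0  0  0               0          
0  0  1               0          
0  1  0               1          
0  1  1               0          
1  0  0               0          
1  0  1               1          
1  1  0               0          
1  1  1               1          
The formula is true on 3 of the 8 rows.

3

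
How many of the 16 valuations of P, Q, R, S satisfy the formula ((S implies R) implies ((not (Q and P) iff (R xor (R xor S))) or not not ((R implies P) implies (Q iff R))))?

14

P | Q | R | S || (S implies R) | (Q and P) | not (Q and P) | (R xor S) | (R xor (R xor S)) | (R implies P) | (Q iff R) | φ
1 | 1 | 1 | 1 ||       1       |     1     |       0       |     0     |         1         |       1       |     1     | 1
1 | 1 | 1 | 0 ||       1       |     1     |       0       |     1     |         0         |       1       |     1     | 1
1 | 1 | 0 | 1 ||       0       |     1     |       0       |     1     |         1         |       1       |     0     | 1
1 | 1 | 0 | 0 ||       1       |     1     |       0       |     0     |         0         |       1       |     0     | 1
1 | 0 | 1 | 1 ||       1       |     0     |       1       |     0     |         1         |       1       |     0     | 1
1 | 0 | 1 | 0 ||       1       |     0     |       1       |     1     |         0         |       1       |     0     | 0
1 | 0 | 0 | 1 ||       0       |     0     |       1       |     1     |         1         |       1       |     1     | 1
1 | 0 | 0 | 0 ||       1       |     0     |       1       |     0     |         0         |       1       |     1     | 1
0 | 1 | 1 | 1 ||       1       |     0     |       1       |     0     |         1         |       0       |     1     | 1
0 | 1 | 1 | 0 ||       1       |     0     |       1       |     1     |         0         |       0       |     1     | 1
0 | 1 | 0 | 1 ||       0       |     0     |       1       |     1     |         1         |       1       |     0     | 1
0 | 1 | 0 | 0 ||       1       |     0     |       1       |     0     |         0         |       1       |     0     | 0
0 | 0 | 1 | 1 ||       1       |     0     |       1       |     0     |         1         |       0       |     0     | 1
0 | 0 | 1 | 0 ||       1       |     0     |       1       |     1     |         0         |       0       |     0     | 1
0 | 0 | 0 | 1 ||       0       |     0     |       1       |     1     |         1         |       1       |     1     | 1
0 | 0 | 0 | 0 ||       1       |     0     |       1       |     0     |         0         |       1       |     1     | 1
The formula is true on 14 of the 16 rows.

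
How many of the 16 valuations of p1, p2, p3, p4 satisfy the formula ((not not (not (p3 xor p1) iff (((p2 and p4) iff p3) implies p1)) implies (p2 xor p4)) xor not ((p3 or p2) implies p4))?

p1  p2  p3  p4  |  (p3 xor p1)  not (p3 xor p1)  (p2 and p4)  ((p2 and p4) iff p3)  (p2 xor p4)  (p3 or p2)  ((p3 or p2) implies p4)  not ((p3 or p2) implies p4)  φ
F   F   F   F   |       F              T              F                T                 F           F                  T                          F               T
F   F   F   T   |       F              T              F                T                 T           F                  T                          F               T
F   F   T   F   |       T              F              F                F                 F           T                  F                          T               F
F   F   T   T   |       T              F              F                F                 T           T                  T                          F               T
F   T   F   F   |       F              T              F                T                 T           T                  F                          T               F
F   T   F   T   |       F              T              T                F                 F           T                  T                          F               F
F   T   T   F   |       T              F              F                F                 T           T                  F                          T               F
F   T   T   T   |       T              F              T                T                 F           T                  T                          F               F
T   F   F   F   |       T              F              F                T                 F           F                  T                          F               T
T   F   F   T   |       T              F              F                T                 T           F                  T                          F               T
T   F   T   F   |       F              T              F                F                 F           T                  F                          T               T
T   F   T   T   |       F              T              F                F                 T           T                  T                          F               T
T   T   F   F   |       T              F              F                T                 T           T                  F                          T               F
T   T   F   T   |       T              F              T                F                 F           T                  T                          F               T
T   T   T   F   |       F              T              F                F                 T           T                  F                          T               F
T   T   T   T   |       F              T              T                T                 F           T                  T                          F               F
The formula is true on 8 of the 16 rows.

8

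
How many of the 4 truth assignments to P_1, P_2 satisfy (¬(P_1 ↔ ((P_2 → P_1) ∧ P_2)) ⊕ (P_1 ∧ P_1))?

1

P_1 | P_2 | φ
--- | --- | -
 T  |  T  | T
 T  |  F  | F
 F  |  T  | F
 F  |  F  | F
The formula is true on 1 of the 4 rows.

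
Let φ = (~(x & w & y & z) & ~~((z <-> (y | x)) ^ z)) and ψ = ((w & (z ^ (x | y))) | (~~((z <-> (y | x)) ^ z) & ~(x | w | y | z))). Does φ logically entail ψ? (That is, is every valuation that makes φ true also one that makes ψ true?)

x | y | z | w | φ | ψ
- | - | - | - | - | -
0 | 0 | 0 | 0 | 1 | 1
0 | 0 | 0 | 1 | 1 | 0
0 | 0 | 1 | 0 | 1 | 0
0 | 0 | 1 | 1 | 1 | 1
0 | 1 | 0 | 0 | 0 | 0
0 | 1 | 0 | 1 | 0 | 1
0 | 1 | 1 | 0 | 0 | 0
0 | 1 | 1 | 1 | 0 | 0
1 | 0 | 0 | 0 | 0 | 0
1 | 0 | 0 | 1 | 0 | 1
1 | 0 | 1 | 0 | 0 | 0
1 | 0 | 1 | 1 | 0 | 0
1 | 1 | 0 | 0 | 0 | 0
1 | 1 | 0 | 1 | 0 | 1
1 | 1 | 1 | 0 | 0 | 0
1 | 1 | 1 | 1 | 0 | 0
At x=0, y=0, z=0, w=1 we have φ true but ψ false, so φ does not entail ψ.

no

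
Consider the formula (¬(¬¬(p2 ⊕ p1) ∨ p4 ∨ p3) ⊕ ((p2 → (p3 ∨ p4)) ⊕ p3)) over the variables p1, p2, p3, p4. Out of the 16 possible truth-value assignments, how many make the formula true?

  p1     p2     p3     p4   |  (p2 ⊕ p1)  ¬(p2 ⊕ p1)  ¬¬(p2 ⊕ p1)  (¬¬(p2 ⊕ p1) ∨ p4 ∨ p3)  ¬(¬¬(p2 ⊕ p1) ∨ p4 ∨ p3)  (p3 ∨ p4)  (p2 → (p3 ∨ p4))  ((p2 → (p3 ∨ p4)) ⊕ p3)    φ  
 True   True   True   True  |    False       True        False               True                    False               True          True                 False           False
 True   True   True  False  |    False       True        False               True                    False               True          True                 False           False
 True   True  False   True  |    False       True        False               True                    False               True          True                  True            True
 True   True  False  False  |    False       True        False              False                     True              False         False                 False            True
 True  False   True   True  |     True      False         True               True                    False               True          True                 False           False
 True  False   True  False  |     True      False         True               True                    False               True          True                 False           False
 True  False  False   True  |     True      False         True               True                    False               True          True                  True            True
 True  False  False  False  |     True      False         True               True                    False              False          True                  True            True
False   True   True   True  |     True      False         True               True                    False               True          True                 False           False
False   True   True  False  |     True      False         True               True                    False               True          True                 False           False
False   True  False   True  |     True      False         True               True                    False               True          True                  True            True
False   True  False  False  |     True      False         True               True                    False              False         False                 False           False
False  False   True   True  |    False       True        False               True                    False               True          True                 False           False
False  False   True  False  |    False       True        False               True                    False               True          True                 False           False
False  False  False   True  |    False       True        False               True                    False               True          True                  True            True
False  False  False  False  |    False       True        False              False                     True              False          True                  True           False
The formula is true on 6 of the 16 rows.

6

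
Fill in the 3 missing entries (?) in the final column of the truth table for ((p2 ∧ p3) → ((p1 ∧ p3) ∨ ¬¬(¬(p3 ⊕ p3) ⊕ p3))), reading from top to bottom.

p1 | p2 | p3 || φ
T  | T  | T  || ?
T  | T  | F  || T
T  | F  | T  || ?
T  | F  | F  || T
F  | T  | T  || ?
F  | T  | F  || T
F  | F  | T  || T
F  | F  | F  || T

Row p1=T, p2=T, p3=T: (p2 ∧ p3) = T, ((p1 ∧ p3) ∨ ¬¬(¬(p3 ⊕ p3) ⊕ p3)) = T, so the formula = T.
Row p1=T, p2=F, p3=T: (p2 ∧ p3) = F, ((p1 ∧ p3) ∨ ¬¬(¬(p3 ⊕ p3) ⊕ p3)) = T, so the formula = T.
Row p1=F, p2=T, p3=T: (p2 ∧ p3) = T, ((p1 ∧ p3) ∨ ¬¬(¬(p3 ⊕ p3) ⊕ p3)) = F, so the formula = F.

T, T, F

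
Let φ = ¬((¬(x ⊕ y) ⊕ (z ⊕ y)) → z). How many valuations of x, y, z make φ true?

x | y | z || ¬((¬(x ⊕ y) ⊕ (z ⊕ y)) → z)
1 | 1 | 1 ||              0             
1 | 1 | 0 ||              0             
1 | 0 | 1 ||              0             
1 | 0 | 0 ||              0             
0 | 1 | 1 ||              0             
0 | 1 | 0 ||              1             
0 | 0 | 1 ||              0             
0 | 0 | 0 ||              1             
The formula is true on 2 of the 8 rows.

2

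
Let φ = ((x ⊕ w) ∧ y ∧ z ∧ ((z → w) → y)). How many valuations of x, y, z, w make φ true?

2

x | y | z | w | (x ⊕ w) | (z → w) | ((z → w) → y) | φ
- | - | - | - | ------- | ------- | ------------- | -
0 | 0 | 0 | 0 |    0    |    1    |       0       | 0
0 | 0 | 0 | 1 |    1    |    1    |       0       | 0
0 | 0 | 1 | 0 |    0    |    0    |       1       | 0
0 | 0 | 1 | 1 |    1    |    1    |       0       | 0
0 | 1 | 0 | 0 |    0    |    1    |       1       | 0
0 | 1 | 0 | 1 |    1    |    1    |       1       | 0
0 | 1 | 1 | 0 |    0    |    0    |       1       | 0
0 | 1 | 1 | 1 |    1    |    1    |       1       | 1
1 | 0 | 0 | 0 |    1    |    1    |       0       | 0
1 | 0 | 0 | 1 |    0    |    1    |       0       | 0
1 | 0 | 1 | 0 |    1    |    0    |       1       | 0
1 | 0 | 1 | 1 |    0    |    1    |       0       | 0
1 | 1 | 0 | 0 |    1    |    1    |       1       | 0
1 | 1 | 0 | 1 |    0    |    1    |       1       | 0
1 | 1 | 1 | 0 |    1    |    0    |       1       | 1
1 | 1 | 1 | 1 |    0    |    1    |       1       | 0
The formula is true on 2 of the 16 rows.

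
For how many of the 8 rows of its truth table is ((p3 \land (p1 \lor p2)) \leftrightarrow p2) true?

5

p1 | p2 | p3 || φ
T  | T  | T  || T
T  | T  | F  || F
T  | F  | T  || F
T  | F  | F  || T
F  | T  | T  || T
F  | T  | F  || F
F  | F  | T  || T
F  | F  | F  || T
The formula is true on 5 of the 8 rows.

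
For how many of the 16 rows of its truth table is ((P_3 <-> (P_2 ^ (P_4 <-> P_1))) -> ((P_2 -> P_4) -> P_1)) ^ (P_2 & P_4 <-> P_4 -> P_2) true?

9

 P_1  |  P_2  |  P_3  |  P_4  ||   φ  
False | False | False | False ||  True
False | False | False |  True ||  True
False | False |  True | False || False
False | False |  True |  True || False
False |  True | False | False ||  True
False |  True | False |  True || False
False |  True |  True | False ||  True
False |  True |  True |  True ||  True
 True | False | False | False ||  True
 True | False | False |  True || False
 True | False |  True | False ||  True
 True | False |  True |  True || False
 True |  True | False | False ||  True
 True |  True | False |  True || False
 True |  True |  True | False ||  True
 True |  True |  True |  True || False
The formula is true on 9 of the 16 rows.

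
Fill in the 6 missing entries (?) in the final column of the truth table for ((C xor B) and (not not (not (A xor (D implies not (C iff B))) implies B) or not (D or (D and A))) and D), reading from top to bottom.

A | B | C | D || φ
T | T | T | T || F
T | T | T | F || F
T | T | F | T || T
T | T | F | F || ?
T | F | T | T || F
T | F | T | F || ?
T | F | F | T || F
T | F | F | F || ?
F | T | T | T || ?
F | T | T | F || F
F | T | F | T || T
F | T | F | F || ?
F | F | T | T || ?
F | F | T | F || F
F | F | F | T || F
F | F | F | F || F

Row A=T, B=T, C=F, D=F: (C xor B) = T, (not not (not (A xor (D implies not (C iff B))) implies B) or not (D or (D and A))) = T, so the formula = F.
Row A=T, B=F, C=T, D=F: (C xor B) = T, (not not (not (A xor (D implies not (C iff B))) implies B) or not (D or (D and A))) = T, so the formula = F.
Row A=T, B=F, C=F, D=F: (C xor B) = F, (not not (not (A xor (D implies not (C iff B))) implies B) or not (D or (D and A))) = T, so the formula = F.
Row A=F, B=T, C=T, D=T: (C xor B) = F, (not not (not (A xor (D implies not (C iff B))) implies B) or not (D or (D and A))) = T, so the formula = F.
Row A=F, B=T, C=F, D=F: (C xor B) = T, (not not (not (A xor (D implies not (C iff B))) implies B) or not (D or (D and A))) = T, so the formula = F.
Row A=F, B=F, C=T, D=T: (C xor B) = T, (not not (not (A xor (D implies not (C iff B))) implies B) or not (D or (D and A))) = T, so the formula = T.

F, F, F, F, F, T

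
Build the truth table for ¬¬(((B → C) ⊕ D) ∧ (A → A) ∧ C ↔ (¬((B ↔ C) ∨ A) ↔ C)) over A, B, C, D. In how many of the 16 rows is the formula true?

A | B | C | D || (B → C) | ((B → C) ⊕ D) | (A → A) | (((B → C) ⊕ D) ∧ (A → A)) | (B ↔ C) | ((B ↔ C) ∨ A) | ¬((B ↔ C) ∨ A) | (¬((B ↔ C) ∨ A) ↔ C) | φ
T | T | T | T ||    T    |       F       |    T    |             F             |    T    |       T       |       F        |          F           | T
T | T | T | F ||    T    |       T       |    T    |             T             |    T    |       T       |       F        |          F           | F
T | T | F | T ||    F    |       T       |    T    |             T             |    F    |       T       |       F        |          T           | F
T | T | F | F ||    F    |       F       |    T    |             F             |    F    |       T       |       F        |          T           | F
T | F | T | T ||    T    |       F       |    T    |             F             |    F    |       T       |       F        |          F           | T
T | F | T | F ||    T    |       T       |    T    |             T             |    F    |       T       |       F        |          F           | F
T | F | F | T ||    T    |       F       |    T    |             F             |    T    |       T       |       F        |          T           | F
T | F | F | F ||    T    |       T       |    T    |             T             |    T    |       T       |       F        |          T           | F
F | T | T | T ||    T    |       F       |    T    |             F             |    T    |       T       |       F        |          F           | T
F | T | T | F ||    T    |       T       |    T    |             T             |    T    |       T       |       F        |          F           | F
F | T | F | T ||    F    |       T       |    T    |             T             |    F    |       F       |       T        |          F           | T
F | T | F | F ||    F    |       F       |    T    |             F             |    F    |       F       |       T        |          F           | T
F | F | T | T ||    T    |       F       |    T    |             F             |    F    |       F       |       T        |          T           | F
F | F | T | F ||    T    |       T       |    T    |             T             |    F    |       F       |       T        |          T           | T
F | F | F | T ||    T    |       F       |    T    |             F             |    T    |       T       |       F        |          T           | F
F | F | F | F ||    T    |       T       |    T    |             T             |    T    |       T       |       F        |          T           | F
The formula is true on 6 of the 16 rows.

6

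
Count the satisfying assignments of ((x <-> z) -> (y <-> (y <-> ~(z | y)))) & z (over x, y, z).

2

x | y | z || φ
1 | 1 | 1 || 0
1 | 1 | 0 || 0
1 | 0 | 1 || 0
1 | 0 | 0 || 0
0 | 1 | 1 || 1
0 | 1 | 0 || 0
0 | 0 | 1 || 1
0 | 0 | 0 || 0
The formula is true on 2 of the 8 rows.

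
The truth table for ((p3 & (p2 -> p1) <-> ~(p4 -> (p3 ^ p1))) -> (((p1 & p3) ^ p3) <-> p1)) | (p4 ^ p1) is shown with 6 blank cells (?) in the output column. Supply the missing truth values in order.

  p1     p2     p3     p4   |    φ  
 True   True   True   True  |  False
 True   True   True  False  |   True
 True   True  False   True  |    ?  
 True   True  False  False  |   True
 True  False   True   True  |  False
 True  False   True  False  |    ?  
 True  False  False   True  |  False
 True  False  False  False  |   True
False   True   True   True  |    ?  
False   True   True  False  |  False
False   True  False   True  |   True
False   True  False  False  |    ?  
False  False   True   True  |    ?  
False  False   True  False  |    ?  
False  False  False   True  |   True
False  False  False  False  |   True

False, True, True, True, True, True

Row p1=True, p2=True, p3=False, p4=True: ((p3 & (p2 -> p1) <-> ~(p4 -> (p3 ^ p1))) -> (((p1 & p3) ^ p3) <-> p1)) = False, (p4 ^ p1) = False, so the formula = False.
Row p1=True, p2=False, p3=True, p4=False: ((p3 & (p2 -> p1) <-> ~(p4 -> (p3 ^ p1))) -> (((p1 & p3) ^ p3) <-> p1)) = True, (p4 ^ p1) = True, so the formula = True.
Row p1=False, p2=True, p3=True, p4=True: ((p3 & (p2 -> p1) <-> ~(p4 -> (p3 ^ p1))) -> (((p1 & p3) ^ p3) <-> p1)) = False, (p4 ^ p1) = True, so the formula = True.
Row p1=False, p2=True, p3=False, p4=False: ((p3 & (p2 -> p1) <-> ~(p4 -> (p3 ^ p1))) -> (((p1 & p3) ^ p3) <-> p1)) = True, (p4 ^ p1) = False, so the formula = True.
Row p1=False, p2=False, p3=True, p4=True: ((p3 & (p2 -> p1) <-> ~(p4 -> (p3 ^ p1))) -> (((p1 & p3) ^ p3) <-> p1)) = True, (p4 ^ p1) = True, so the formula = True.
Row p1=False, p2=False, p3=True, p4=False: ((p3 & (p2 -> p1) <-> ~(p4 -> (p3 ^ p1))) -> (((p1 & p3) ^ p3) <-> p1)) = True, (p4 ^ p1) = False, so the formula = True.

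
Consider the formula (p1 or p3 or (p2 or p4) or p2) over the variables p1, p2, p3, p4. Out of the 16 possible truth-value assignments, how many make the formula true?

15

  p1  |   p2  |   p3  |   p4  | (p2 or p4) | (p1 or p3 or (p2 or p4) or p2)
----- | ----- | ----- | ----- | ---------- | ------------------------------
 True |  True |  True |  True |    True    |              True             
 True |  True |  True | False |    True    |              True             
 True |  True | False |  True |    True    |              True             
 True |  True | False | False |    True    |              True             
 True | False |  True |  True |    True    |              True             
 True | False |  True | False |   False    |              True             
 True | False | False |  True |    True    |              True             
 True | False | False | False |   False    |              True             
False |  True |  True |  True |    True    |              True             
False |  True |  True | False |    True    |              True             
False |  True | False |  True |    True    |              True             
False |  True | False | False |    True    |              True             
False | False |  True |  True |    True    |              True             
False | False |  True | False |   False    |              True             
False | False | False |  True |    True    |              True             
False | False | False | False |   False    |             False             
The formula is true on 15 of the 16 rows.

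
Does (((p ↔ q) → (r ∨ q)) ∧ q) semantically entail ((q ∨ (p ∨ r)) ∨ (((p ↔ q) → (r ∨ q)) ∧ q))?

yes

p  q  r  |  φ  ψ
T  T  T  |  T  T
T  T  F  |  T  T
T  F  T  |  F  T
T  F  F  |  F  T
F  T  T  |  T  T
F  T  F  |  T  T
F  F  T  |  F  T
F  F  F  |  F  F
In every row where φ is true, ψ is also true, so φ ⊨ ψ.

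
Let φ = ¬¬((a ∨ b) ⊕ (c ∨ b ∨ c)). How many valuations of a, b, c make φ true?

2

a  b  c  |  (a ∨ b)  (c ∨ b ∨ c)  ((a ∨ b) ⊕ (c ∨ b ∨ c))  ¬((a ∨ b) ⊕ (c ∨ b ∨ c))  ¬¬((a ∨ b) ⊕ (c ∨ b ∨ c))
1  1  1  |     1          1                  0                        1                          0            
1  1  0  |     1          1                  0                        1                          0            
1  0  1  |     1          1                  0                        1                          0            
1  0  0  |     1          0                  1                        0                          1            
0  1  1  |     1          1                  0                        1                          0            
0  1  0  |     1          1                  0                        1                          0            
0  0  1  |     0          1                  1                        0                          1            
0  0  0  |     0          0                  0                        1                          0            
The formula is true on 2 of the 8 rows.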